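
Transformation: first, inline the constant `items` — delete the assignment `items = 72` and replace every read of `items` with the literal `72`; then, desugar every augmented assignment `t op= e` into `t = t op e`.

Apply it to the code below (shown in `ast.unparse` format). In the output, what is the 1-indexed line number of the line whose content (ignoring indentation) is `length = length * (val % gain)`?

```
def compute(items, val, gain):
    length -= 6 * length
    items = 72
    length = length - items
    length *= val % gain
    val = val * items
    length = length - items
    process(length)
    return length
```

Transformed code:
def compute(items, val, gain):
    length = length - 6 * length
    length = length - 72
    length = length * (val % gain)
    val = val * 72
    length = length - 72
    process(length)
    return length

4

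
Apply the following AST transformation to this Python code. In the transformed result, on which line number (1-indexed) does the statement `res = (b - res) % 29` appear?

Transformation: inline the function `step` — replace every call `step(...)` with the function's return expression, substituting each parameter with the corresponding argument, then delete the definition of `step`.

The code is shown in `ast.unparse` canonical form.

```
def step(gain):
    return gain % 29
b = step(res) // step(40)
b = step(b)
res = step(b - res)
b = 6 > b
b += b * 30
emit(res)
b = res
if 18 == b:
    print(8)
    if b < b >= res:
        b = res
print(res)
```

3

Transformed code:
b = res % 29 // (40 % 29)
b = b % 29
res = (b - res) % 29
b = 6 > b
b += b * 30
emit(res)
b = res
if 18 == b:
    print(8)
    if b < b >= res:
        b = res
print(res)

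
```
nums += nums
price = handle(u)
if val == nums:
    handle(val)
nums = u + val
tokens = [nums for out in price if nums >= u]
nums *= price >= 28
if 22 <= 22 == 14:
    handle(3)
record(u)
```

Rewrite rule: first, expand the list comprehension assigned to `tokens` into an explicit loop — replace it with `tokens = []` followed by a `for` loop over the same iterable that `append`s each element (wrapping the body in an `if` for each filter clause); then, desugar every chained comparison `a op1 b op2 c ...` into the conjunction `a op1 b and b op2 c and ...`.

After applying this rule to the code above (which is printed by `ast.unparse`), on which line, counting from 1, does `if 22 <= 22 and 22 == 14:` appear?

11

Transformed code:
nums += nums
price = handle(u)
if val == nums:
    handle(val)
nums = u + val
tokens = []
for out in price:
    if nums >= u:
        tokens.append(nums)
nums *= price >= 28
if 22 <= 22 and 22 == 14:
    handle(3)
record(u)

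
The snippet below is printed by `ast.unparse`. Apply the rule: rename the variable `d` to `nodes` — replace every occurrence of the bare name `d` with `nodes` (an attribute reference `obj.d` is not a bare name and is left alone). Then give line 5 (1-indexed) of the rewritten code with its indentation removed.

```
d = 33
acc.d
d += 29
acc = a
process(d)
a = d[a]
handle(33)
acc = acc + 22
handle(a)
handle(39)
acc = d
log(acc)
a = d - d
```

process(nodes)

Transformed code:
nodes = 33
acc.d
nodes += 29
acc = a
process(nodes)
a = nodes[a]
handle(33)
acc = acc + 22
handle(a)
handle(39)
acc = nodes
log(acc)
a = nodes - nodes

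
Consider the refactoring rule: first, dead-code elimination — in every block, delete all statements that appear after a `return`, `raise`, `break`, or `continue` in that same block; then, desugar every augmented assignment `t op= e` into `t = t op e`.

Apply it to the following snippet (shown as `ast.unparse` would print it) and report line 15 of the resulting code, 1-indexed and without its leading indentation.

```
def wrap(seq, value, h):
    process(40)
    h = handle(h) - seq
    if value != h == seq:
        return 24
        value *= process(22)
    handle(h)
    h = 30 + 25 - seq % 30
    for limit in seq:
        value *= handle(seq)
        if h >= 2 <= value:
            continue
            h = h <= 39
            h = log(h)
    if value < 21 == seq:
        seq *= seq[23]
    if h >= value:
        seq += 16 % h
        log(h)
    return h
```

Transformed code:
def wrap(seq, value, h):
    process(40)
    h = handle(h) - seq
    if value != h == seq:
        return 24
    handle(h)
    h = 30 + 25 - seq % 30
    for limit in seq:
        value = value * handle(seq)
        if h >= 2 <= value:
            continue
    if value < 21 == seq:
        seq = seq * seq[23]
    if h >= value:
        seq = seq + 16 % h
        log(h)
    return h

seq = seq + 16 % h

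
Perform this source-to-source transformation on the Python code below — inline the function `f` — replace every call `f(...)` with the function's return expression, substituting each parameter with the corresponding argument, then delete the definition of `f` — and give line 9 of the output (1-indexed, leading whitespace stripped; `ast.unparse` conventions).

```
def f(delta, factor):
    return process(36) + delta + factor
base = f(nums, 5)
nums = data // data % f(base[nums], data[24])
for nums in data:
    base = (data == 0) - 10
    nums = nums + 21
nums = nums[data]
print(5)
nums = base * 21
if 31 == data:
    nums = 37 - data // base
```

Transformed code:
base = process(36) + nums + 5
nums = data // data % (process(36) + base[nums] + data[24])
for nums in data:
    base = (data == 0) - 10
    nums = nums + 21
nums = nums[data]
print(5)
nums = base * 21
if 31 == data:
    nums = 37 - data // base

if 31 == data:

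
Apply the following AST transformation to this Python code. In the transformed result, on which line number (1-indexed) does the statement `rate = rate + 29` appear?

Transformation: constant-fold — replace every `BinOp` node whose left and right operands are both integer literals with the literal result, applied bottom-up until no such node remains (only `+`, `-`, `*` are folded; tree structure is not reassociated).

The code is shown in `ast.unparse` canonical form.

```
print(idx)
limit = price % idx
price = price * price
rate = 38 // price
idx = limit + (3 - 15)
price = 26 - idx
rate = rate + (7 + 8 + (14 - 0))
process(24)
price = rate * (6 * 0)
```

7

Transformed code:
print(idx)
limit = price % idx
price = price * price
rate = 38 // price
idx = limit + -12
price = 26 - idx
rate = rate + 29
process(24)
price = rate * 0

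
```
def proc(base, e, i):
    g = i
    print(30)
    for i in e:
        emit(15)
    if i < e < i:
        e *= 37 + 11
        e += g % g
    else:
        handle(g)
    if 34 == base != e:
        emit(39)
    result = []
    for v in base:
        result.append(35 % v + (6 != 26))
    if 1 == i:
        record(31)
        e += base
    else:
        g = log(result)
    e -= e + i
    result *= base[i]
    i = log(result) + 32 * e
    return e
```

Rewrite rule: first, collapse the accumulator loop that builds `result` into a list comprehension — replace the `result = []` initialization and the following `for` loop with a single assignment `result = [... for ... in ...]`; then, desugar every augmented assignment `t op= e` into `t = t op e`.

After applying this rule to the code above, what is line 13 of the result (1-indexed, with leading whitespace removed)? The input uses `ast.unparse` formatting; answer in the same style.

Transformed code:
def proc(base, e, i):
    g = i
    print(30)
    for i in e:
        emit(15)
    if i < e < i:
        e = e * (37 + 11)
        e = e + g % g
    else:
        handle(g)
    if 34 == base != e:
        emit(39)
    result = [35 % v + (6 != 26) for v in base]
    if 1 == i:
        record(31)
        e = e + base
    else:
        g = log(result)
    e = e - (e + i)
    result = result * base[i]
    i = log(result) + 32 * e
    return e

result = [35 % v + (6 != 26) for v in base]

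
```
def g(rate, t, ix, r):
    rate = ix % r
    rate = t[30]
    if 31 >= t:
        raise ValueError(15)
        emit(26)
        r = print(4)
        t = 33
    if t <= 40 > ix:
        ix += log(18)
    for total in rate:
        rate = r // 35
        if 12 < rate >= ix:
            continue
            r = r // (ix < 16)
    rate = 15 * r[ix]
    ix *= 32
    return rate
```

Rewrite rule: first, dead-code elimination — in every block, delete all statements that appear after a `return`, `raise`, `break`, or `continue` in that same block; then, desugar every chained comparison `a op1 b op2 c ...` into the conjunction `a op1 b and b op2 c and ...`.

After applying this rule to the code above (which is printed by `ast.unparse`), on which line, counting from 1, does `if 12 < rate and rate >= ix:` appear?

10

Transformed code:
def g(rate, t, ix, r):
    rate = ix % r
    rate = t[30]
    if 31 >= t:
        raise ValueError(15)
    if t <= 40 and 40 > ix:
        ix += log(18)
    for total in rate:
        rate = r // 35
        if 12 < rate and rate >= ix:
            continue
    rate = 15 * r[ix]
    ix *= 32
    return rate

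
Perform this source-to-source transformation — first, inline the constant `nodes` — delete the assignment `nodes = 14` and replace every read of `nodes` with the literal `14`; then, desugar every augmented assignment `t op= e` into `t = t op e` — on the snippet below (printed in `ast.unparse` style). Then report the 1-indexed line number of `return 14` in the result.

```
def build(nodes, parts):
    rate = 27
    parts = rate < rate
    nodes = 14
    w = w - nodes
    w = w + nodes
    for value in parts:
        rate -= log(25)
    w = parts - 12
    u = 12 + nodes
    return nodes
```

Transformed code:
def build(nodes, parts):
    rate = 27
    parts = rate < rate
    w = w - 14
    w = w + 14
    for value in parts:
        rate = rate - log(25)
    w = parts - 12
    u = 12 + 14
    return 14

10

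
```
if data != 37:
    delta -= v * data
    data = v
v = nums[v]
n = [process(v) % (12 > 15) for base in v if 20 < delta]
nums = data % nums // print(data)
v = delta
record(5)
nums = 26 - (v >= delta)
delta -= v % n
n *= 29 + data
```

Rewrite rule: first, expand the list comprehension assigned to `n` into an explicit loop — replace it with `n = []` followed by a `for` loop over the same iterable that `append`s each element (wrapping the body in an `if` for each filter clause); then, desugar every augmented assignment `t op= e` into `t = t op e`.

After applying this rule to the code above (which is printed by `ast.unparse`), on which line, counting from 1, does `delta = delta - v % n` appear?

13

Transformed code:
if data != 37:
    delta = delta - v * data
    data = v
v = nums[v]
n = []
for base in v:
    if 20 < delta:
        n.append(process(v) % (12 > 15))
nums = data % nums // print(data)
v = delta
record(5)
nums = 26 - (v >= delta)
delta = delta - v % n
n = n * (29 + data)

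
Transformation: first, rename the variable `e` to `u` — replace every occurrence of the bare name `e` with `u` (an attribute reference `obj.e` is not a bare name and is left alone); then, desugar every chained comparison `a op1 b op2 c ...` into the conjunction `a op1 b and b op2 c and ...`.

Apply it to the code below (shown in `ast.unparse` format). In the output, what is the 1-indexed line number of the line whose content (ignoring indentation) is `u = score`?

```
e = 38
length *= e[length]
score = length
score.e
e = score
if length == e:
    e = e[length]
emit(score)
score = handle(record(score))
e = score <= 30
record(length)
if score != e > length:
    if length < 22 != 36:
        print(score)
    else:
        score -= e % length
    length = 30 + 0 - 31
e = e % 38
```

5

Transformed code:
u = 38
length *= u[length]
score = length
score.e
u = score
if length == u:
    u = u[length]
emit(score)
score = handle(record(score))
u = score <= 30
record(length)
if score != u and u > length:
    if length < 22 and 22 != 36:
        print(score)
    else:
        score -= u % length
    length = 30 + 0 - 31
u = u % 38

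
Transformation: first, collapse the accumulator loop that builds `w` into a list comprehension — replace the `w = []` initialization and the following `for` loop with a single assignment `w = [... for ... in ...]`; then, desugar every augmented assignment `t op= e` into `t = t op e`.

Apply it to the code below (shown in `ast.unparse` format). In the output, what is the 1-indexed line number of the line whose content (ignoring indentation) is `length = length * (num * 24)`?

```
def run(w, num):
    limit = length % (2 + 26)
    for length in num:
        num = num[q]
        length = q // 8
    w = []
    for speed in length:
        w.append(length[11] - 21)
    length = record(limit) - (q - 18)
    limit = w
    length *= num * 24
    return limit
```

Transformed code:
def run(w, num):
    limit = length % (2 + 26)
    for length in num:
        num = num[q]
        length = q // 8
    w = [length[11] - 21 for speed in length]
    length = record(limit) - (q - 18)
    limit = w
    length = length * (num * 24)
    return limit

9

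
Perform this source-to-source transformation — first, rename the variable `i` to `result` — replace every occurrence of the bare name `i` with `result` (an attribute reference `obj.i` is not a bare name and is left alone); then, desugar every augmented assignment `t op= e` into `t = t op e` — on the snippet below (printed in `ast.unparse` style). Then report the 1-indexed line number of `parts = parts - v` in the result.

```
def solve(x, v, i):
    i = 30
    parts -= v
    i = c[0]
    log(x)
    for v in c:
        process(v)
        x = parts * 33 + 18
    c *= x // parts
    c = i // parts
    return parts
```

3

Transformed code:
def solve(x, v, result):
    result = 30
    parts = parts - v
    result = c[0]
    log(x)
    for v in c:
        process(v)
        x = parts * 33 + 18
    c = c * (x // parts)
    c = result // parts
    return parts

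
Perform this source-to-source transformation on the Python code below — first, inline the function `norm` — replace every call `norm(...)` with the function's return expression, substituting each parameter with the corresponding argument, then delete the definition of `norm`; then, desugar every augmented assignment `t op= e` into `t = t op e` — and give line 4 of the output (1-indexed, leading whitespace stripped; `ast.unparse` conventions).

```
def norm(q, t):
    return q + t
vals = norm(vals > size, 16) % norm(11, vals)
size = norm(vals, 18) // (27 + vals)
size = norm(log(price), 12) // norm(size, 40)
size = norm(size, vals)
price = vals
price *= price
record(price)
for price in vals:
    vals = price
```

Transformed code:
vals = ((vals > size) + 16) % (11 + vals)
size = (vals + 18) // (27 + vals)
size = (log(price) + 12) // (size + 40)
size = size + vals
price = vals
price = price * price
record(price)
for price in vals:
    vals = price

size = size + vals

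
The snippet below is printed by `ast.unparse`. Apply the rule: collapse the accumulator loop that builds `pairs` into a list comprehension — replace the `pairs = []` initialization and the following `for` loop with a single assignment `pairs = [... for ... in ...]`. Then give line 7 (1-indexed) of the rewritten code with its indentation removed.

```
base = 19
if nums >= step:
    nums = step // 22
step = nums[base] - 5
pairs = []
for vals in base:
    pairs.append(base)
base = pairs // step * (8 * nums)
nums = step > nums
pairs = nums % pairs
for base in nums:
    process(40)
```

nums = step > nums

Transformed code:
base = 19
if nums >= step:
    nums = step // 22
step = nums[base] - 5
pairs = [base for vals in base]
base = pairs // step * (8 * nums)
nums = step > nums
pairs = nums % pairs
for base in nums:
    process(40)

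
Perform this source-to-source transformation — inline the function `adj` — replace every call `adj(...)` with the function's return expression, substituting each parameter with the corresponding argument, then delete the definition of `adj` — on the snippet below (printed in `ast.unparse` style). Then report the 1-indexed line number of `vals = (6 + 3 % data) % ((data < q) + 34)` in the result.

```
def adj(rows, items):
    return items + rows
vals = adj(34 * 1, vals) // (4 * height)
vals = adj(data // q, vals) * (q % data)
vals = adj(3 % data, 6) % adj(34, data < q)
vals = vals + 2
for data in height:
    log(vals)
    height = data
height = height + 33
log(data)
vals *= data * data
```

3

Transformed code:
vals = (vals + 34 * 1) // (4 * height)
vals = (vals + data // q) * (q % data)
vals = (6 + 3 % data) % ((data < q) + 34)
vals = vals + 2
for data in height:
    log(vals)
    height = data
height = height + 33
log(data)
vals *= data * data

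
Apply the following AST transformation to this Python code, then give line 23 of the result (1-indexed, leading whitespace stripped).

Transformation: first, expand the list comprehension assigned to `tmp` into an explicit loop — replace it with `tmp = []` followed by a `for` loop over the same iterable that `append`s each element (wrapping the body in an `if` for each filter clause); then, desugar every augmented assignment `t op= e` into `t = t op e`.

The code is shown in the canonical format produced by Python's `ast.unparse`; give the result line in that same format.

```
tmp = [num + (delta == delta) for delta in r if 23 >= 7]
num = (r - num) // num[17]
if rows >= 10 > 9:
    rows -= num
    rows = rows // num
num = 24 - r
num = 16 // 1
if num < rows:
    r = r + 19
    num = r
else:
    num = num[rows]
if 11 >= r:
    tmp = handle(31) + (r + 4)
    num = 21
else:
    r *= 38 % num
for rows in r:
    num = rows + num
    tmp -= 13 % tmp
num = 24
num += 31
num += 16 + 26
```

tmp = tmp - 13 % tmp

Transformed code:
tmp = []
for delta in r:
    if 23 >= 7:
        tmp.append(num + (delta == delta))
num = (r - num) // num[17]
if rows >= 10 > 9:
    rows = rows - num
    rows = rows // num
num = 24 - r
num = 16 // 1
if num < rows:
    r = r + 19
    num = r
else:
    num = num[rows]
if 11 >= r:
    tmp = handle(31) + (r + 4)
    num = 21
else:
    r = r * (38 % num)
for rows in r:
    num = rows + num
    tmp = tmp - 13 % tmp
num = 24
num = num + 31
num = num + (16 + 26)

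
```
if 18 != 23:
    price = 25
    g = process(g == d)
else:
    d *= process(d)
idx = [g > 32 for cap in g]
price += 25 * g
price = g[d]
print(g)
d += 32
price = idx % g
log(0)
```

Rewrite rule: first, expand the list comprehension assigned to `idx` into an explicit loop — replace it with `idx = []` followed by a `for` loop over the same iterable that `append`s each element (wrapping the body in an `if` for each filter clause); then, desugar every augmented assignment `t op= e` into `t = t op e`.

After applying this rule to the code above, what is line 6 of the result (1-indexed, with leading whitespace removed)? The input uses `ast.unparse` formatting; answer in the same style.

Transformed code:
if 18 != 23:
    price = 25
    g = process(g == d)
else:
    d = d * process(d)
idx = []
for cap in g:
    idx.append(g > 32)
price = price + 25 * g
price = g[d]
print(g)
d = d + 32
price = idx % g
log(0)

idx = []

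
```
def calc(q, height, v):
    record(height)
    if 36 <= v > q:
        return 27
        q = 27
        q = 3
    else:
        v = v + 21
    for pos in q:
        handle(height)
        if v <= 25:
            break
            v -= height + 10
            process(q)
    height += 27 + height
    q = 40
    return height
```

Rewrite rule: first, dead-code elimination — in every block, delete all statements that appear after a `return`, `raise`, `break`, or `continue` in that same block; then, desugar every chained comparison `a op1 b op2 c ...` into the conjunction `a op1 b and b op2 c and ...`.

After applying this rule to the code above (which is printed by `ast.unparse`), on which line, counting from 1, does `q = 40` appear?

12

Transformed code:
def calc(q, height, v):
    record(height)
    if 36 <= v and v > q:
        return 27
    else:
        v = v + 21
    for pos in q:
        handle(height)
        if v <= 25:
            break
    height += 27 + height
    q = 40
    return height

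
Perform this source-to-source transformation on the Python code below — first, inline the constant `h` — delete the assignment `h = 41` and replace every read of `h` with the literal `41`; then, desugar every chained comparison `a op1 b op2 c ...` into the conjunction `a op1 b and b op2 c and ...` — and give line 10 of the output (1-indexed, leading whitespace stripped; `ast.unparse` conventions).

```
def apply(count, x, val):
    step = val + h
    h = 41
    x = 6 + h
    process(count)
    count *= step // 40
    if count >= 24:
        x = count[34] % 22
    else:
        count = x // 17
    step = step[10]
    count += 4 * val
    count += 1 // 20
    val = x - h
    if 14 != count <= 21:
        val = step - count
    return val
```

step = step[10]

Transformed code:
def apply(count, x, val):
    step = val + 41
    x = 6 + 41
    process(count)
    count *= step // 40
    if count >= 24:
        x = count[34] % 22
    else:
        count = x // 17
    step = step[10]
    count += 4 * val
    count += 1 // 20
    val = x - 41
    if 14 != count and count <= 21:
        val = step - count
    return val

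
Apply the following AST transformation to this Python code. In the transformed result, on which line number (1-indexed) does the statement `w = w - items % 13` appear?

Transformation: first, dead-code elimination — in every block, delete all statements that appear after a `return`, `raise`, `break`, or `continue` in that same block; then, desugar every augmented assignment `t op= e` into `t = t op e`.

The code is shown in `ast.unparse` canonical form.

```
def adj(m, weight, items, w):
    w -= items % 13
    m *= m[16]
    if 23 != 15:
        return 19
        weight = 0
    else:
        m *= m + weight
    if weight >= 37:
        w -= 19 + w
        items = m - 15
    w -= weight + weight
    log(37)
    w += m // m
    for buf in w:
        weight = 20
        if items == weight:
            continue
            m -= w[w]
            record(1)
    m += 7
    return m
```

Transformed code:
def adj(m, weight, items, w):
    w = w - items % 13
    m = m * m[16]
    if 23 != 15:
        return 19
    else:
        m = m * (m + weight)
    if weight >= 37:
        w = w - (19 + w)
        items = m - 15
    w = w - (weight + weight)
    log(37)
    w = w + m // m
    for buf in w:
        weight = 20
        if items == weight:
            continue
    m = m + 7
    return m

2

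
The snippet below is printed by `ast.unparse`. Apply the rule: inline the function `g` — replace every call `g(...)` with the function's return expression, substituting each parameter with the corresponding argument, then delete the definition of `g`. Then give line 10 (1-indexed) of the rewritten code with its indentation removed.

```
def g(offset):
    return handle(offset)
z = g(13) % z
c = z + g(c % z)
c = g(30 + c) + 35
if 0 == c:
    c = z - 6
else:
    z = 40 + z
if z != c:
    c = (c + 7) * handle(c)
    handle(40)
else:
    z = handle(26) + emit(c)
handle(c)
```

Transformed code:
z = handle(13) % z
c = z + handle(c % z)
c = handle(30 + c) + 35
if 0 == c:
    c = z - 6
else:
    z = 40 + z
if z != c:
    c = (c + 7) * handle(c)
    handle(40)
else:
    z = handle(26) + emit(c)
handle(c)

handle(40)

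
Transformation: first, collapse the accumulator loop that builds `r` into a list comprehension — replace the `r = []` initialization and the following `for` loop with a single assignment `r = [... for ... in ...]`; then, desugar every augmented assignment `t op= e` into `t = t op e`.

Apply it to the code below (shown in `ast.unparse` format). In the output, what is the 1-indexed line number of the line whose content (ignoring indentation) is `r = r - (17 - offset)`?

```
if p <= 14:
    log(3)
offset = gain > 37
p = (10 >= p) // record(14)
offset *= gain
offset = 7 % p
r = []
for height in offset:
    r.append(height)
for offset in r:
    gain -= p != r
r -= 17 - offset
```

10

Transformed code:
if p <= 14:
    log(3)
offset = gain > 37
p = (10 >= p) // record(14)
offset = offset * gain
offset = 7 % p
r = [height for height in offset]
for offset in r:
    gain = gain - (p != r)
r = r - (17 - offset)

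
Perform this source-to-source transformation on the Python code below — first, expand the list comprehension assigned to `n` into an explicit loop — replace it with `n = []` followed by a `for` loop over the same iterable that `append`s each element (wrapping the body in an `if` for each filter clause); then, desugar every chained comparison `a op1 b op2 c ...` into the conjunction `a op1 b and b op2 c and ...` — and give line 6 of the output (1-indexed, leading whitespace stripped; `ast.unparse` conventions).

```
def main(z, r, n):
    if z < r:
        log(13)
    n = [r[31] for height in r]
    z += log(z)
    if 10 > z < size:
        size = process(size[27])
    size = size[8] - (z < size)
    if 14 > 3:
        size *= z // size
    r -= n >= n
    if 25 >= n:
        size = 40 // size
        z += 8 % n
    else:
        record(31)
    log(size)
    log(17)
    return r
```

n.append(r[31])

Transformed code:
def main(z, r, n):
    if z < r:
        log(13)
    n = []
    for height in r:
        n.append(r[31])
    z += log(z)
    if 10 > z and z < size:
        size = process(size[27])
    size = size[8] - (z < size)
    if 14 > 3:
        size *= z // size
    r -= n >= n
    if 25 >= n:
        size = 40 // size
        z += 8 % n
    else:
        record(31)
    log(size)
    log(17)
    return r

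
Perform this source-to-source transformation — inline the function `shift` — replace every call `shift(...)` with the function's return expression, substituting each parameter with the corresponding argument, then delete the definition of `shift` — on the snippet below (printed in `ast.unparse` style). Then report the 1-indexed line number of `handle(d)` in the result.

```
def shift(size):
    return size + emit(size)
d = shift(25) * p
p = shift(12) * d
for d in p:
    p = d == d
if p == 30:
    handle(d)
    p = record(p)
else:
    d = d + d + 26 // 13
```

6

Transformed code:
d = (25 + emit(25)) * p
p = (12 + emit(12)) * d
for d in p:
    p = d == d
if p == 30:
    handle(d)
    p = record(p)
else:
    d = d + d + 26 // 13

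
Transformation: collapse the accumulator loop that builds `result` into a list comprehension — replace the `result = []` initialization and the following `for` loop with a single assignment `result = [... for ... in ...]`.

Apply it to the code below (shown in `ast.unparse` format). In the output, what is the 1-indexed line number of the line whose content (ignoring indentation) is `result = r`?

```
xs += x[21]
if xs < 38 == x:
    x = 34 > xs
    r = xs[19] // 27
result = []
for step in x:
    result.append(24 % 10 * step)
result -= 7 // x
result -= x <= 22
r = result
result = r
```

9

Transformed code:
xs += x[21]
if xs < 38 == x:
    x = 34 > xs
    r = xs[19] // 27
result = [24 % 10 * step for step in x]
result -= 7 // x
result -= x <= 22
r = result
result = r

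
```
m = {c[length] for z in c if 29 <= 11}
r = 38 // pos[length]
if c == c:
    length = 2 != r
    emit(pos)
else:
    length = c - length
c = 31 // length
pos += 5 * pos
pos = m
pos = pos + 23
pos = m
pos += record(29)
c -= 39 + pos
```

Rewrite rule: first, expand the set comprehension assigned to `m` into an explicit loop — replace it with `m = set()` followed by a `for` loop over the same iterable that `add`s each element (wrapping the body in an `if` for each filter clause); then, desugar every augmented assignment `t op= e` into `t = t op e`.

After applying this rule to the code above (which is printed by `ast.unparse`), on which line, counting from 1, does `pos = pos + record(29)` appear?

16

Transformed code:
m = set()
for z in c:
    if 29 <= 11:
        m.add(c[length])
r = 38 // pos[length]
if c == c:
    length = 2 != r
    emit(pos)
else:
    length = c - length
c = 31 // length
pos = pos + 5 * pos
pos = m
pos = pos + 23
pos = m
pos = pos + record(29)
c = c - (39 + pos)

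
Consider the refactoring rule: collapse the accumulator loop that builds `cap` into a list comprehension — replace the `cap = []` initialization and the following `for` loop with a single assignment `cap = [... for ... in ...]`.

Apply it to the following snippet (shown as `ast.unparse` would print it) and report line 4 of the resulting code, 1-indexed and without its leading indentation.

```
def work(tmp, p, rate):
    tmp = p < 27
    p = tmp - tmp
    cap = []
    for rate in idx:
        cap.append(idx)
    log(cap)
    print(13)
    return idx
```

cap = [idx for rate in idx]

Transformed code:
def work(tmp, p, rate):
    tmp = p < 27
    p = tmp - tmp
    cap = [idx for rate in idx]
    log(cap)
    print(13)
    return idx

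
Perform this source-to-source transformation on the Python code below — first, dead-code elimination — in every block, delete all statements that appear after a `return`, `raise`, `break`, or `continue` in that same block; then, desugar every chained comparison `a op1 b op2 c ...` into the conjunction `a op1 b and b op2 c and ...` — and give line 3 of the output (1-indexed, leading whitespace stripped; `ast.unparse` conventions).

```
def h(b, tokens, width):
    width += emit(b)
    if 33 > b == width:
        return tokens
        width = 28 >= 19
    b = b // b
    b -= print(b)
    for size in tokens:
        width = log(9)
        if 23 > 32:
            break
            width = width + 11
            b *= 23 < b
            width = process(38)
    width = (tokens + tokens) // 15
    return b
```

Transformed code:
def h(b, tokens, width):
    width += emit(b)
    if 33 > b and b == width:
        return tokens
    b = b // b
    b -= print(b)
    for size in tokens:
        width = log(9)
        if 23 > 32:
            break
    width = (tokens + tokens) // 15
    return b

if 33 > b and b == width:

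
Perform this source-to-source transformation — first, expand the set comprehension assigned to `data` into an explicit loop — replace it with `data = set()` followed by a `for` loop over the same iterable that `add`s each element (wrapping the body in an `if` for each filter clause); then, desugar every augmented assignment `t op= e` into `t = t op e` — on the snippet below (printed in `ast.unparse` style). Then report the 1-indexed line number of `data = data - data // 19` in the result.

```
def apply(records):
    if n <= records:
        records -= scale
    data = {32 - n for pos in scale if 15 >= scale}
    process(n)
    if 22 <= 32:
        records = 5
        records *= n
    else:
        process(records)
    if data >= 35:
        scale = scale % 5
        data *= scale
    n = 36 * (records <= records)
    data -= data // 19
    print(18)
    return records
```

18

Transformed code:
def apply(records):
    if n <= records:
        records = records - scale
    data = set()
    for pos in scale:
        if 15 >= scale:
            data.add(32 - n)
    process(n)
    if 22 <= 32:
        records = 5
        records = records * n
    else:
        process(records)
    if data >= 35:
        scale = scale % 5
        data = data * scale
    n = 36 * (records <= records)
    data = data - data // 19
    print(18)
    return records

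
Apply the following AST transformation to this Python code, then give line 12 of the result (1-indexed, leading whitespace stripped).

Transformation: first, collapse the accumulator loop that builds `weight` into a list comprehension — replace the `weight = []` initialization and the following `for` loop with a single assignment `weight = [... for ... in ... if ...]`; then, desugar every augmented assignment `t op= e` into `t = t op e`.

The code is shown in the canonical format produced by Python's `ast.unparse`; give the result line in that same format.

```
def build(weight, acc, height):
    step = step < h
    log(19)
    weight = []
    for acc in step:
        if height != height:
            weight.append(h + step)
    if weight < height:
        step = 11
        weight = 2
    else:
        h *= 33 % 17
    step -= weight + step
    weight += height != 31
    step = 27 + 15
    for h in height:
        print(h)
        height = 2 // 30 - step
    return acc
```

Transformed code:
def build(weight, acc, height):
    step = step < h
    log(19)
    weight = [h + step for acc in step if height != height]
    if weight < height:
        step = 11
        weight = 2
    else:
        h = h * (33 % 17)
    step = step - (weight + step)
    weight = weight + (height != 31)
    step = 27 + 15
    for h in height:
        print(h)
        height = 2 // 30 - step
    return acc

step = 27 + 15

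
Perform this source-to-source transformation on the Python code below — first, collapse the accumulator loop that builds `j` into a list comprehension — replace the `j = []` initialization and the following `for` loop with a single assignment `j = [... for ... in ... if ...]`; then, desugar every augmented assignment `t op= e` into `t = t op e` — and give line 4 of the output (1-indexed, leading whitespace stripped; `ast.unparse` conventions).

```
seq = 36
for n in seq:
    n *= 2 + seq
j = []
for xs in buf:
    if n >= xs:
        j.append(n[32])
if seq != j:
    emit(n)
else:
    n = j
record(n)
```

j = [n[32] for xs in buf if n >= xs]

Transformed code:
seq = 36
for n in seq:
    n = n * (2 + seq)
j = [n[32] for xs in buf if n >= xs]
if seq != j:
    emit(n)
else:
    n = j
record(n)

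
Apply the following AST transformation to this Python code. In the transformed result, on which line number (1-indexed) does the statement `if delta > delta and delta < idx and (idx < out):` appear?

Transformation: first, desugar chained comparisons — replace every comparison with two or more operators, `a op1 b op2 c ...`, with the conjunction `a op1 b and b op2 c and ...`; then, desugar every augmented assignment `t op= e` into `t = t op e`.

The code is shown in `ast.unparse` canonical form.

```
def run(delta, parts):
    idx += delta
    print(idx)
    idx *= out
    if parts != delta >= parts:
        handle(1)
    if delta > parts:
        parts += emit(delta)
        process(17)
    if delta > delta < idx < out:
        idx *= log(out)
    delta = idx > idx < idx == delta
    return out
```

10

Transformed code:
def run(delta, parts):
    idx = idx + delta
    print(idx)
    idx = idx * out
    if parts != delta and delta >= parts:
        handle(1)
    if delta > parts:
        parts = parts + emit(delta)
        process(17)
    if delta > delta and delta < idx and (idx < out):
        idx = idx * log(out)
    delta = idx > idx and idx < idx and (idx == delta)
    return out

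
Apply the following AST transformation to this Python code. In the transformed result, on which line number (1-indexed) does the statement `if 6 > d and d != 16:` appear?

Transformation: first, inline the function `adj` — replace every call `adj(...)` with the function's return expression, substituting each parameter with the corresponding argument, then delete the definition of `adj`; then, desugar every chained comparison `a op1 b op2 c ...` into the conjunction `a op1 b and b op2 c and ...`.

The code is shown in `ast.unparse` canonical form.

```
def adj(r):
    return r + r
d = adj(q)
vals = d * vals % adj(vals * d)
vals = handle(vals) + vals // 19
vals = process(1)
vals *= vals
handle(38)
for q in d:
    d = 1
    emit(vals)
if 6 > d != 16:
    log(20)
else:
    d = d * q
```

10

Transformed code:
d = q + q
vals = d * vals % (vals * d + vals * d)
vals = handle(vals) + vals // 19
vals = process(1)
vals *= vals
handle(38)
for q in d:
    d = 1
    emit(vals)
if 6 > d and d != 16:
    log(20)
else:
    d = d * q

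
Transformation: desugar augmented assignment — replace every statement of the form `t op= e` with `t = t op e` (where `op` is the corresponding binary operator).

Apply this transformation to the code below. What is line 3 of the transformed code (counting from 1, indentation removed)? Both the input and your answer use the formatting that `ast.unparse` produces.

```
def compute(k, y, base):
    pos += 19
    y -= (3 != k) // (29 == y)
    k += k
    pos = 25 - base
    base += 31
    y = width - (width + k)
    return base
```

Transformed code:
def compute(k, y, base):
    pos = pos + 19
    y = y - (3 != k) // (29 == y)
    k = k + k
    pos = 25 - base
    base = base + 31
    y = width - (width + k)
    return base

y = y - (3 != k) // (29 == y)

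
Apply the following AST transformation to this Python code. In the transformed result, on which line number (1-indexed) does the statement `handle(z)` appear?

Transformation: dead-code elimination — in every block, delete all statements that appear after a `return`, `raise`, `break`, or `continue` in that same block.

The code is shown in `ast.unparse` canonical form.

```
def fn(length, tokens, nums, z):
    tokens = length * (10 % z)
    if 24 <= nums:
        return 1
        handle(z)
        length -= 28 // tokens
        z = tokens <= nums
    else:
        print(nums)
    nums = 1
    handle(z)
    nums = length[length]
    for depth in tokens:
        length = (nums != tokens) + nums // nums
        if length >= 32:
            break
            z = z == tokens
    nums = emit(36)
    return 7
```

8

Transformed code:
def fn(length, tokens, nums, z):
    tokens = length * (10 % z)
    if 24 <= nums:
        return 1
    else:
        print(nums)
    nums = 1
    handle(z)
    nums = length[length]
    for depth in tokens:
        length = (nums != tokens) + nums // nums
        if length >= 32:
            break
    nums = emit(36)
    return 7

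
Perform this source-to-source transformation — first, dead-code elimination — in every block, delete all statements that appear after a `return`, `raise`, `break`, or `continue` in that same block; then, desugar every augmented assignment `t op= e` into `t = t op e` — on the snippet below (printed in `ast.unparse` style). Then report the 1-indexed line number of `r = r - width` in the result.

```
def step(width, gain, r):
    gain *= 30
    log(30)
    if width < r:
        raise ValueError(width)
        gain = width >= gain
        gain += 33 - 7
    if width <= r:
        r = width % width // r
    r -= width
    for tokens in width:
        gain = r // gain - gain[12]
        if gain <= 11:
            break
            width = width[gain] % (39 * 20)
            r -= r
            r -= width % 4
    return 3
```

8

Transformed code:
def step(width, gain, r):
    gain = gain * 30
    log(30)
    if width < r:
        raise ValueError(width)
    if width <= r:
        r = width % width // r
    r = r - width
    for tokens in width:
        gain = r // gain - gain[12]
        if gain <= 11:
            break
    return 3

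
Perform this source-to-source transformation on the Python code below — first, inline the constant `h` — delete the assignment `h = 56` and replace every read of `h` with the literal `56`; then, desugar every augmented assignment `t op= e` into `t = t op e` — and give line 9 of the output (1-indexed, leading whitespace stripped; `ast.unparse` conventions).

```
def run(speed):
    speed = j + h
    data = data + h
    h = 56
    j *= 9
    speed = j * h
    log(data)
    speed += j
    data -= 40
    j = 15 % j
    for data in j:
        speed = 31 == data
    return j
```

j = 15 % j

Transformed code:
def run(speed):
    speed = j + 56
    data = data + 56
    j = j * 9
    speed = j * 56
    log(data)
    speed = speed + j
    data = data - 40
    j = 15 % j
    for data in j:
        speed = 31 == data
    return j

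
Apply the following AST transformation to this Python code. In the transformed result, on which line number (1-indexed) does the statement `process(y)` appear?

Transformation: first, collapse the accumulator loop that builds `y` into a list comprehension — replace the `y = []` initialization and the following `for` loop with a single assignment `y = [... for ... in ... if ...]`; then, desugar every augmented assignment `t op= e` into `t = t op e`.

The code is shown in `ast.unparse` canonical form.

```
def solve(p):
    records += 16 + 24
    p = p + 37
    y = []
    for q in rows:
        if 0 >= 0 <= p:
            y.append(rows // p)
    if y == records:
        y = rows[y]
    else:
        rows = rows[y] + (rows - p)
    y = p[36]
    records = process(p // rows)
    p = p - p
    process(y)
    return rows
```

Transformed code:
def solve(p):
    records = records + (16 + 24)
    p = p + 37
    y = [rows // p for q in rows if 0 >= 0 <= p]
    if y == records:
        y = rows[y]
    else:
        rows = rows[y] + (rows - p)
    y = p[36]
    records = process(p // rows)
    p = p - p
    process(y)
    return rows

12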